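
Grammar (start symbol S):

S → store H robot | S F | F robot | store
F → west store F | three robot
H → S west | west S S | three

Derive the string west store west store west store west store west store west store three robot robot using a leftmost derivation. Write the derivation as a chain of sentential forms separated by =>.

S => F robot => west store F robot => west store west store F robot => west store west store west store F robot => west store west store west store west store F robot => west store west store west store west store west store F robot => west store west store west store west store west store west store F robot => west store west store west store west store west store west store three robot robot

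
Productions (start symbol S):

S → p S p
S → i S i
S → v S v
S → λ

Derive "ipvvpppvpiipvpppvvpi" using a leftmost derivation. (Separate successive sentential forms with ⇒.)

S ⇒ iSi ⇒ ipSpi ⇒ ipvSvpi ⇒ ipvvSvvpi ⇒ ipvvpSpvvpi ⇒ ipvvppSppvvpi ⇒ ipvvpppSpppvvpi ⇒ ipvvpppvSvpppvvpi ⇒ ipvvpppvpSpvpppvvpi ⇒ ipvvpppvpiSipvpppvvpi ⇒ ipvvpppvpiipvpppvvpi

S ⇒ iSi   [S → i S i]
iSi ⇒ ipSpi   [S → p S p]
ipSpi ⇒ ipvSvpi   [S → v S v]
ipvSvpi ⇒ ipvvSvvpi   [S → v S v]
ipvvSvvpi ⇒ ipvvpSpvvpi   [S → p S p]
ipvvpSpvvpi ⇒ ipvvppSppvvpi   [S → p S p]
ipvvppSppvvpi ⇒ ipvvpppSpppvvpi   [S → p S p]
ipvvpppSpppvvpi ⇒ ipvvpppvSvpppvvpi   [S → v S v]
ipvvpppvSvpppvvpi ⇒ ipvvpppvpSpvpppvvpi   [S → p S p]
ipvvpppvpSpvpppvvpi ⇒ ipvvpppvpiSipvpppvvpi   [S → i S i]
ipvvpppvpiSipvpppvvpi ⇒ ipvvpppvpiipvpppvvpi   [S → λ]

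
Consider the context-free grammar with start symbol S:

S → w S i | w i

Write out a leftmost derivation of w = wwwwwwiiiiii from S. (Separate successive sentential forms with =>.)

S => wSi   [S → w S i]
wSi => wwSii   [S → w S i]
wwSii => wwwSiii   [S → w S i]
wwwSiii => wwwwSiiii   [S → w S i]
wwwwSiiii => wwwwwSiiiii   [S → w S i]
wwwwwSiiiii => wwwwwwiiiiii   [S → w i]

S => wSi => wwSii => wwwSiii => wwwwSiiii => wwwwwSiiiii => wwwwwwiiiiii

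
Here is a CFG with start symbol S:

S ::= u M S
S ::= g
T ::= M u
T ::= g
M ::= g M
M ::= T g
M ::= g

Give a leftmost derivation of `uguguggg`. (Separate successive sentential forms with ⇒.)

S ⇒ uMS ⇒ uTgS ⇒ uMugS ⇒ ugugS ⇒ uguguMS ⇒ uguguTgS ⇒ uguguggS ⇒ uguguggg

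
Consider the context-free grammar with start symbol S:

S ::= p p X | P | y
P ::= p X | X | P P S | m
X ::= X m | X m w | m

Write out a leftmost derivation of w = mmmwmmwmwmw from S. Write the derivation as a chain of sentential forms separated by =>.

S => P => X => Xmw => Xmwmw => Xmwmwmw => Xmmwmwmw => Xmwmmwmwmw => Xmmwmmwmwmw => mmmwmmwmwmw

S => P   [S ::= P]
P => X   [P ::= X]
X => Xmw   [X ::= X m w]
Xmw => Xmwmw   [X ::= X m w]
Xmwmw => Xmwmwmw   [X ::= X m w]
Xmwmwmw => Xmmwmwmw   [X ::= X m]
Xmmwmwmw => Xmwmmwmwmw   [X ::= X m w]
Xmwmmwmwmw => Xmmwmmwmwmw   [X ::= X m]
Xmmwmmwmwmw => mmmwmmwmwmw   [X ::= m]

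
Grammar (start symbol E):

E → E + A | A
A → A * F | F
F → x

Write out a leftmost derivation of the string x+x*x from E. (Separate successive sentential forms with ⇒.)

E ⇒ E+A   [E → E + A]
E+A ⇒ A+A   [E → A]
A+A ⇒ F+A   [A → F]
F+A ⇒ x+A   [F → x]
x+A ⇒ x+A*F   [A → A * F]
x+A*F ⇒ x+F*F   [A → F]
x+F*F ⇒ x+x*F   [F → x]
x+x*F ⇒ x+x*x   [F → x]

E ⇒ E+A ⇒ A+A ⇒ F+A ⇒ x+A ⇒ x+A*F ⇒ x+F*F ⇒ x+x*F ⇒ x+x*x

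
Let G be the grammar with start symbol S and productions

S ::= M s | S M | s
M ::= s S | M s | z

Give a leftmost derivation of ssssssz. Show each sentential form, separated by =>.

S => SM => MsM => MssM => sSssM => sSMssM => ssMssM => sssSssM => ssssssM => ssssssz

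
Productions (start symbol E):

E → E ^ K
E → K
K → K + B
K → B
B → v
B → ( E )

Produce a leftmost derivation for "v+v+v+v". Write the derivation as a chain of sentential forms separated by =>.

E => K   [E → K]
K => K+B   [K → K + B]
K+B => K+B+B   [K → K + B]
K+B+B => K+B+B+B   [K → K + B]
K+B+B+B => B+B+B+B   [K → B]
B+B+B+B => v+B+B+B   [B → v]
v+B+B+B => v+v+B+B   [B → v]
v+v+B+B => v+v+v+B   [B → v]
v+v+v+B => v+v+v+v   [B → v]

E => K => K+B => K+B+B => K+B+B+B => B+B+B+B => v+B+B+B => v+v+B+B => v+v+v+B => v+v+v+v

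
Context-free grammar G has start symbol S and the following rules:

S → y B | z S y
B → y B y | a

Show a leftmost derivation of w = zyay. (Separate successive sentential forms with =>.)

S => zSy   [S → z S y]
zSy => zyBy   [S → y B]
zyBy => zyay   [B → a]

S => zSy => zyBy => zyay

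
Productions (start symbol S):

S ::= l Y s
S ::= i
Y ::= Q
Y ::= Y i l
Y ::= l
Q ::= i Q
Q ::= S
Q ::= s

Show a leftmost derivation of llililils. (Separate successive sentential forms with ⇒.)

S ⇒ lYs   [S ::= l Y s]
lYs ⇒ lYils   [Y ::= Y i l]
lYils ⇒ lYilils   [Y ::= Y i l]
lYilils ⇒ lYililils   [Y ::= Y i l]
lYililils ⇒ llililils   [Y ::= l]

S ⇒ lYs ⇒ lYils ⇒ lYilils ⇒ lYililils ⇒ llililils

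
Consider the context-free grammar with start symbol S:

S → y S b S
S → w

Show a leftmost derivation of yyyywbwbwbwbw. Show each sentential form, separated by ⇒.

S ⇒ ySbS ⇒ yySbSbS ⇒ yyySbSbSbS ⇒ yyyySbSbSbSbS ⇒ yyyywbSbSbSbS ⇒ yyyywbwbSbSbS ⇒ yyyywbwbwbSbS ⇒ yyyywbwbwbwbS ⇒ yyyywbwbwbwbw

S ⇒ ySbS   [S → y S b S]
ySbS ⇒ yySbSbS   [S → y S b S]
yySbSbS ⇒ yyySbSbSbS   [S → y S b S]
yyySbSbSbS ⇒ yyyySbSbSbSbS   [S → y S b S]
yyyySbSbSbSbS ⇒ yyyywbSbSbSbS   [S → w]
yyyywbSbSbSbS ⇒ yyyywbwbSbSbS   [S → w]
yyyywbwbSbSbS ⇒ yyyywbwbwbSbS   [S → w]
yyyywbwbwbSbS ⇒ yyyywbwbwbwbS   [S → w]
yyyywbwbwbwbS ⇒ yyyywbwbwbwbw   [S → w]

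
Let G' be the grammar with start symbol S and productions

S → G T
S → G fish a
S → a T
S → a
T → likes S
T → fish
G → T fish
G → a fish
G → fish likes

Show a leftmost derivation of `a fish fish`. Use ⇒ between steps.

S ⇒ G T ⇒ a fish T ⇒ a fish fish

S ⇒ G T   [S → G T]
G T ⇒ a fish T   [G → a fish]
a fish T ⇒ a fish fish   [T → fish]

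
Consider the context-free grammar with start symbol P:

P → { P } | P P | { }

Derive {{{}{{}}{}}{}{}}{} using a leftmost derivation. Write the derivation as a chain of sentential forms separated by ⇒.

P ⇒ PP   [P → P P]
PP ⇒ {P}P   [P → { P }]
{P}P ⇒ {PP}P   [P → P P]
{PP}P ⇒ {PPP}P   [P → P P]
{PPP}P ⇒ {{P}PP}P   [P → { P }]
{{P}PP}P ⇒ {{PP}PP}P   [P → P P]
{{PP}PP}P ⇒ {{PPP}PP}P   [P → P P]
{{PPP}PP}P ⇒ {{{}PP}PP}P   [P → { }]
{{{}PP}PP}P ⇒ {{{}{P}P}PP}P   [P → { P }]
{{{}{P}P}PP}P ⇒ {{{}{{}}P}PP}P   [P → { }]
{{{}{{}}P}PP}P ⇒ {{{}{{}}{}}PP}P   [P → { }]
{{{}{{}}{}}PP}P ⇒ {{{}{{}}{}}{}P}P   [P → { }]
{{{}{{}}{}}{}P}P ⇒ {{{}{{}}{}}{}{}}P   [P → { }]
{{{}{{}}{}}{}{}}P ⇒ {{{}{{}}{}}{}{}}{}   [P → { }]

P⇒PP⇒{P}P⇒{PP}P⇒{PPP}P⇒{{P}PP}P⇒{{PP}PP}P⇒{{PPP}PP}P⇒{{{}PP}PP}P⇒{{{}{P}P}PP}P⇒{{{}{{}}P}PP}P⇒{{{}{{}}{}}PP}P⇒{{{}{{}}{}}{}P}P⇒{{{}{{}}{}}{}{}}P⇒{{{}{{}}{}}{}{}}{}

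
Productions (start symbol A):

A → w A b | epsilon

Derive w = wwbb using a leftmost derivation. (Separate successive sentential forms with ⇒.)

A ⇒ wAb ⇒ wwAbb ⇒ wwbb

A ⇒ wAb   [A → w A b]
wAb ⇒ wwAbb   [A → w A b]
wwAbb ⇒ wwbb   [A → epsilon]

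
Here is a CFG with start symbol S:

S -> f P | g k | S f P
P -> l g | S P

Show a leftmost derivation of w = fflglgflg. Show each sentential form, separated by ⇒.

S ⇒ SfP   [S -> S f P]
SfP ⇒ fPfP   [S -> f P]
fPfP ⇒ fSPfP   [P -> S P]
fSPfP ⇒ ffPPfP   [S -> f P]
ffPPfP ⇒ fflgPfP   [P -> l g]
fflgPfP ⇒ fflglgfP   [P -> l g]
fflglgfP ⇒ fflglgflg   [P -> l g]

S ⇒ SfP ⇒ fPfP ⇒ fSPfP ⇒ ffPPfP ⇒ fflgPfP ⇒ fflglgfP ⇒ fflglgflg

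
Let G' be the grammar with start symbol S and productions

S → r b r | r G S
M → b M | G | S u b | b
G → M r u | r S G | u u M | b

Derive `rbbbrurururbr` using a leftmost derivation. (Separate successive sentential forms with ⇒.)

S ⇒ rGS   [S → r G S]
rGS ⇒ rMruS   [G → M r u]
rMruS ⇒ rbMruS   [M → b M]
rbMruS ⇒ rbbMruS   [M → b M]
rbbMruS ⇒ rbbGruS   [M → G]
rbbGruS ⇒ rbbMruruS   [G → M r u]
rbbMruruS ⇒ rbbGruruS   [M → G]
rbbGruruS ⇒ rbbMrururuS   [G → M r u]
rbbMrururuS ⇒ rbbbrururuS   [M → b]
rbbbrururuS ⇒ rbbbrurururbr   [S → r b r]

S⇒rGS⇒rMruS⇒rbMruS⇒rbbMruS⇒rbbGruS⇒rbbMruruS⇒rbbGruruS⇒rbbMrururuS⇒rbbbrururuS⇒rbbbrurururbr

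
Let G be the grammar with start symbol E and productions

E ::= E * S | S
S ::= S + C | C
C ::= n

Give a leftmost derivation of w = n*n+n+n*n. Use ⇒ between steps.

E⇒E*S⇒E*S*S⇒S*S*S⇒C*S*S⇒n*S*S⇒n*S+C*S⇒n*S+C+C*S⇒n*C+C+C*S⇒n*n+C+C*S⇒n*n+n+C*S⇒n*n+n+n*S⇒n*n+n+n*C⇒n*n+n+n*n

E ⇒ E*S   [E ::= E * S]
E*S ⇒ E*S*S   [E ::= E * S]
E*S*S ⇒ S*S*S   [E ::= S]
S*S*S ⇒ C*S*S   [S ::= C]
C*S*S ⇒ n*S*S   [C ::= n]
n*S*S ⇒ n*S+C*S   [S ::= S + C]
n*S+C*S ⇒ n*S+C+C*S   [S ::= S + C]
n*S+C+C*S ⇒ n*C+C+C*S   [S ::= C]
n*C+C+C*S ⇒ n*n+C+C*S   [C ::= n]
n*n+C+C*S ⇒ n*n+n+C*S   [C ::= n]
n*n+n+C*S ⇒ n*n+n+n*S   [C ::= n]
n*n+n+n*S ⇒ n*n+n+n*C   [S ::= C]
n*n+n+n*C ⇒ n*n+n+n*n   [C ::= n]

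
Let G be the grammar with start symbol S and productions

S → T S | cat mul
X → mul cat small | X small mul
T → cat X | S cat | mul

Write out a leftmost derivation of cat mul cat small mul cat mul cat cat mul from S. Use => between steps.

S => T S => cat X S => cat mul cat small S => cat mul cat small T S => cat mul cat small S cat S => cat mul cat small T S cat S => cat mul cat small mul S cat S => cat mul cat small mul cat mul cat S => cat mul cat small mul cat mul cat cat mul

S => T S   [S → T S]
T S => cat X S   [T → cat X]
cat X S => cat mul cat small S   [X → mul cat small]
cat mul cat small S => cat mul cat small T S   [S → T S]
cat mul cat small T S => cat mul cat small S cat S   [T → S cat]
cat mul cat small S cat S => cat mul cat small T S cat S   [S → T S]
cat mul cat small T S cat S => cat mul cat small mul S cat S   [T → mul]
cat mul cat small mul S cat S => cat mul cat small mul cat mul cat S   [S → cat mul]
cat mul cat small mul cat mul cat S => cat mul cat small mul cat mul cat cat mul   [S → cat mul]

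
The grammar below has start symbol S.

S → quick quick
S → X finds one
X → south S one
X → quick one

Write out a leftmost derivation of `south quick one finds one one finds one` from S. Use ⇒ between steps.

S ⇒ X finds one ⇒ south S one finds one ⇒ south X finds one one finds one ⇒ south quick one finds one one finds one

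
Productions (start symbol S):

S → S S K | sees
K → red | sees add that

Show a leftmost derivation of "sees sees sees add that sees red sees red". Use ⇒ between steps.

S ⇒ S S K ⇒ S S K S K ⇒ S S K S K S K ⇒ sees S K S K S K ⇒ sees sees K S K S K ⇒ sees sees sees add that S K S K ⇒ sees sees sees add that sees K S K ⇒ sees sees sees add that sees red S K ⇒ sees sees sees add that sees red sees K ⇒ sees sees sees add that sees red sees red

S ⇒ S S K   [S → S S K]
S S K ⇒ S S K S K   [S → S S K]
S S K S K ⇒ S S K S K S K   [S → S S K]
S S K S K S K ⇒ sees S K S K S K   [S → sees]
sees S K S K S K ⇒ sees sees K S K S K   [S → sees]
sees sees K S K S K ⇒ sees sees sees add that S K S K   [K → sees add that]
sees sees sees add that S K S K ⇒ sees sees sees add that sees K S K   [S → sees]
sees sees sees add that sees K S K ⇒ sees sees sees add that sees red S K   [K → red]
sees sees sees add that sees red S K ⇒ sees sees sees add that sees red sees K   [S → sees]
sees sees sees add that sees red sees K ⇒ sees sees sees add that sees red sees red   [K → red]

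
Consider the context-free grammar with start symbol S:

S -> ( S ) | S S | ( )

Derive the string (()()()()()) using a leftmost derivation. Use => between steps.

S => (S) => (SS) => (SSS) => (SSSS) => (SSSSS) => (()SSSS) => (()()SSS) => (()()()SS) => (()()()()S) => (()()()()())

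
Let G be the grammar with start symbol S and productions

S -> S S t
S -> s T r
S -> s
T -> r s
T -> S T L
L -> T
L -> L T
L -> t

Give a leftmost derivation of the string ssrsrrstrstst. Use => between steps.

S => SSt => SStSt => sTrStSt => sSTLrStSt => ssTrTLrStSt => ssrsrTLrStSt => ssrsrrsLrStSt => ssrsrrstrStSt => ssrsrrstrstSt => ssrsrrstrstst

S => SSt   [S -> S S t]
SSt => SStSt   [S -> S S t]
SStSt => sTrStSt   [S -> s T r]
sTrStSt => sSTLrStSt   [T -> S T L]
sSTLrStSt => ssTrTLrStSt   [S -> s T r]
ssTrTLrStSt => ssrsrTLrStSt   [T -> r s]
ssrsrTLrStSt => ssrsrrsLrStSt   [T -> r s]
ssrsrrsLrStSt => ssrsrrstrStSt   [L -> t]
ssrsrrstrStSt => ssrsrrstrstSt   [S -> s]
ssrsrrstrstSt => ssrsrrstrstst   [S -> s]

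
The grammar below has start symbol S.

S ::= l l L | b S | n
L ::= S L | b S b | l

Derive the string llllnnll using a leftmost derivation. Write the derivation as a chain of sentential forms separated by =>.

S => llL   [S ::= l l L]
llL => llSL   [L ::= S L]
llSL => llllLL   [S ::= l l L]
llllLL => llllSLL   [L ::= S L]
llllSLL => llllnLL   [S ::= n]
llllnLL => llllnSLL   [L ::= S L]
llllnSLL => llllnnLL   [S ::= n]
llllnnLL => llllnnlL   [L ::= l]
llllnnlL => llllnnll   [L ::= l]

S => llL => llSL => llllLL => llllSLL => llllnLL => llllnSLL => llllnnLL => llllnnlL => llllnnll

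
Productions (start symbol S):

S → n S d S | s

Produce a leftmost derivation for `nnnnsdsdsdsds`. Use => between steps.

S => nSdS => nnSdSdS => nnnSdSdSdS => nnnnSdSdSdSdS => nnnnsdSdSdSdS => nnnnsdsdSdSdS => nnnnsdsdsdSdS => nnnnsdsdsdsdS => nnnnsdsdsdsds

S => nSdS   [S → n S d S]
nSdS => nnSdSdS   [S → n S d S]
nnSdSdS => nnnSdSdSdS   [S → n S d S]
nnnSdSdSdS => nnnnSdSdSdSdS   [S → n S d S]
nnnnSdSdSdSdS => nnnnsdSdSdSdS   [S → s]
nnnnsdSdSdSdS => nnnnsdsdSdSdS   [S → s]
nnnnsdsdSdSdS => nnnnsdsdsdSdS   [S → s]
nnnnsdsdsdSdS => nnnnsdsdsdsdS   [S → s]
nnnnsdsdsdsdS => nnnnsdsdsdsds   [S → s]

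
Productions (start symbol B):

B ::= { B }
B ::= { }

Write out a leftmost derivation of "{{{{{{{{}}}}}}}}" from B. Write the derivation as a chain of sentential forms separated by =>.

B => {B} => {{B}} => {{{B}}} => {{{{B}}}} => {{{{{B}}}}} => {{{{{{B}}}}}} => {{{{{{{B}}}}}}} => {{{{{{{{}}}}}}}}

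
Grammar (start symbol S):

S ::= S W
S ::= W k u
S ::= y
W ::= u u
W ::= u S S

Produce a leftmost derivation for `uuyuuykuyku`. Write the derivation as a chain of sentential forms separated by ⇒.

S ⇒ Wku ⇒ uSSku ⇒ uWkuSku ⇒ uuSSkuSku ⇒ uuSWSkuSku ⇒ uuyWSkuSku ⇒ uuyuuSkuSku ⇒ uuyuuykuSku ⇒ uuyuuykuyku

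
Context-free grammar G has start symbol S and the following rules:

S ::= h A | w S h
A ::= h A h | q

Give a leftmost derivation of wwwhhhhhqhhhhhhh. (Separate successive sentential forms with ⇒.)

S⇒wSh⇒wwShh⇒wwwShhh⇒wwwhAhhh⇒wwwhhAhhhh⇒wwwhhhAhhhhh⇒wwwhhhhAhhhhhh⇒wwwhhhhhAhhhhhhh⇒wwwhhhhhqhhhhhhh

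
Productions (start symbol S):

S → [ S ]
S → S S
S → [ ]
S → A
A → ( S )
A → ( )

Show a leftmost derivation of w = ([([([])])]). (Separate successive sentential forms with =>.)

S=>A=>(S)=>([S])=>([A])=>([(S)])=>([([S])])=>([([A])])=>([([(S)])])=>([([([])])])

S => A   [S → A]
A => (S)   [A → ( S )]
(S) => ([S])   [S → [ S ]]
([S]) => ([A])   [S → A]
([A]) => ([(S)])   [A → ( S )]
([(S)]) => ([([S])])   [S → [ S ]]
([([S])]) => ([([A])])   [S → A]
([([A])]) => ([([(S)])])   [A → ( S )]
([([(S)])]) => ([([([])])])   [S → [ ]]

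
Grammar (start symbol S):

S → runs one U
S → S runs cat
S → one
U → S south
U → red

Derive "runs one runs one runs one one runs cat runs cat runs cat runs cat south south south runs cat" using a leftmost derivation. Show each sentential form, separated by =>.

S => S runs cat => runs one U runs cat => runs one S south runs cat => runs one runs one U south runs cat => runs one runs one S south south runs cat => runs one runs one runs one U south south runs cat => runs one runs one runs one S south south south runs cat => runs one runs one runs one S runs cat south south south runs cat => runs one runs one runs one S runs cat runs cat south south south runs cat => runs one runs one runs one S runs cat runs cat runs cat south south south runs cat => runs one runs one runs one S runs cat runs cat runs cat runs cat south south south runs cat => runs one runs one runs one one runs cat runs cat runs cat runs cat south south south runs cat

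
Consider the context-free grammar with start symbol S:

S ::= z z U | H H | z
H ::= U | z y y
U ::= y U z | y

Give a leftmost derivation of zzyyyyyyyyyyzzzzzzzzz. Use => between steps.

S => zzU => zzyUz => zzyyUzz => zzyyyUzzz => zzyyyyUzzzz => zzyyyyyUzzzzz => zzyyyyyyUzzzzzz => zzyyyyyyyUzzzzzzz => zzyyyyyyyyUzzzzzzzz => zzyyyyyyyyyUzzzzzzzzz => zzyyyyyyyyyyzzzzzzzzz

S => zzU   [S ::= z z U]
zzU => zzyUz   [U ::= y U z]
zzyUz => zzyyUzz   [U ::= y U z]
zzyyUzz => zzyyyUzzz   [U ::= y U z]
zzyyyUzzz => zzyyyyUzzzz   [U ::= y U z]
zzyyyyUzzzz => zzyyyyyUzzzzz   [U ::= y U z]
zzyyyyyUzzzzz => zzyyyyyyUzzzzzz   [U ::= y U z]
zzyyyyyyUzzzzzz => zzyyyyyyyUzzzzzzz   [U ::= y U z]
zzyyyyyyyUzzzzzzz => zzyyyyyyyyUzzzzzzzz   [U ::= y U z]
zzyyyyyyyyUzzzzzzzz => zzyyyyyyyyyUzzzzzzzzz   [U ::= y U z]
zzyyyyyyyyyUzzzzzzzzz => zzyyyyyyyyyyzzzzzzzzz   [U ::= y]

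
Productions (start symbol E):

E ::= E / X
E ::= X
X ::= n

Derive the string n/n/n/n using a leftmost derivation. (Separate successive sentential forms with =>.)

E=>E/X=>E/X/X=>E/X/X/X=>X/X/X/X=>n/X/X/X=>n/n/X/X=>n/n/n/X=>n/n/n/n

E => E/X   [E ::= E / X]
E/X => E/X/X   [E ::= E / X]
E/X/X => E/X/X/X   [E ::= E / X]
E/X/X/X => X/X/X/X   [E ::= X]
X/X/X/X => n/X/X/X   [X ::= n]
n/X/X/X => n/n/X/X   [X ::= n]
n/n/X/X => n/n/n/X   [X ::= n]
n/n/n/X => n/n/n/n   [X ::= n]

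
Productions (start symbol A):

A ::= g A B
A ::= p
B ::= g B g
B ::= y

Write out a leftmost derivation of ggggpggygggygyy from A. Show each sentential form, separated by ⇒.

A ⇒ gAB   [A ::= g A B]
gAB ⇒ ggABB   [A ::= g A B]
ggABB ⇒ gggABBB   [A ::= g A B]
gggABBB ⇒ ggggABBBB   [A ::= g A B]
ggggABBBB ⇒ ggggpBBBB   [A ::= p]
ggggpBBBB ⇒ ggggpgBgBBB   [B ::= g B g]
ggggpgBgBBB ⇒ ggggpggBggBBB   [B ::= g B g]
ggggpggBggBBB ⇒ ggggpggyggBBB   [B ::= y]
ggggpggyggBBB ⇒ ggggpggygggBgBB   [B ::= g B g]
ggggpggygggBgBB ⇒ ggggpggygggygBB   [B ::= y]
ggggpggygggygBB ⇒ ggggpggygggygyB   [B ::= y]
ggggpggygggygyB ⇒ ggggpggygggygyy   [B ::= y]

A ⇒ gAB ⇒ ggABB ⇒ gggABBB ⇒ ggggABBBB ⇒ ggggpBBBB ⇒ ggggpgBgBBB ⇒ ggggpggBggBBB ⇒ ggggpggyggBBB ⇒ ggggpggygggBgBB ⇒ ggggpggygggygBB ⇒ ggggpggygggygyB ⇒ ggggpggygggygyy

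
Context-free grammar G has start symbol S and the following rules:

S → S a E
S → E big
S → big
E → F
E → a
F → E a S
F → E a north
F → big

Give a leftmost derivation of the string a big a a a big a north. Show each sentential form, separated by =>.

S => S a E => E big a E => a big a E => a big a F => a big a E a north => a big a F a north => a big a E a S a north => a big a a a S a north => a big a a a big a north

S => S a E   [S → S a E]
S a E => E big a E   [S → E big]
E big a E => a big a E   [E → a]
a big a E => a big a F   [E → F]
a big a F => a big a E a north   [F → E a north]
a big a E a north => a big a F a north   [E → F]
a big a F a north => a big a E a S a north   [F → E a S]
a big a E a S a north => a big a a a S a north   [E → a]
a big a a a S a north => a big a a a big a north   [S → big]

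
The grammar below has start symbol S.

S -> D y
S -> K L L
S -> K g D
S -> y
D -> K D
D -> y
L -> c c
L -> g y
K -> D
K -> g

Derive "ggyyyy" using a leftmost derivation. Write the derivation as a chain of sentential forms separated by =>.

S => Dy => KDy => DDy => KDDy => gDDy => gKDDy => gDDDy => gKDDDy => ggDDDy => ggyDDy => ggyyDy => ggyyyy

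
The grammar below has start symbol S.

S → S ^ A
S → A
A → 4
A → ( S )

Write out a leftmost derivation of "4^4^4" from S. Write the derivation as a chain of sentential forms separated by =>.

S => S^A => S^A^A => A^A^A => 4^A^A => 4^4^A => 4^4^4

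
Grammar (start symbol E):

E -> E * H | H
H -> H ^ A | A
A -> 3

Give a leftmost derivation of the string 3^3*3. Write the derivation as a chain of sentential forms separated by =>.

E => E*H   [E -> E * H]
E*H => H*H   [E -> H]
H*H => H^A*H   [H -> H ^ A]
H^A*H => A^A*H   [H -> A]
A^A*H => 3^A*H   [A -> 3]
3^A*H => 3^3*H   [A -> 3]
3^3*H => 3^3*A   [H -> A]
3^3*A => 3^3*3   [A -> 3]

E=>E*H=>H*H=>H^A*H=>A^A*H=>3^A*H=>3^3*H=>3^3*A=>3^3*3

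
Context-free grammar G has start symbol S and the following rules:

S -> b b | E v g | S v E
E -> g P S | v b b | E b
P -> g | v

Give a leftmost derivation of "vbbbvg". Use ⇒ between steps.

S ⇒ Evg ⇒ Ebvg ⇒ vbbbvg

S ⇒ Evg   [S -> E v g]
Evg ⇒ Ebvg   [E -> E b]
Ebvg ⇒ vbbbvg   [E -> v b b]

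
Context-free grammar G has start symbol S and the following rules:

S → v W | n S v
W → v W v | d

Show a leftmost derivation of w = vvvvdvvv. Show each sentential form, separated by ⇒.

S⇒vW⇒vvWv⇒vvvWvv⇒vvvvWvvv⇒vvvvdvvv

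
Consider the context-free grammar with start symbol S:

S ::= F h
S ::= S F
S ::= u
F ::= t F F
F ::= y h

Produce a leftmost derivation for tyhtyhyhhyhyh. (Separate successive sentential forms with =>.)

S => SF   [S ::= S F]
SF => SFF   [S ::= S F]
SFF => FhFF   [S ::= F h]
FhFF => tFFhFF   [F ::= t F F]
tFFhFF => tyhFhFF   [F ::= y h]
tyhFhFF => tyhtFFhFF   [F ::= t F F]
tyhtFFhFF => tyhtyhFhFF   [F ::= y h]
tyhtyhFhFF => tyhtyhyhhFF   [F ::= y h]
tyhtyhyhhFF => tyhtyhyhhyhF   [F ::= y h]
tyhtyhyhhyhF => tyhtyhyhhyhyh   [F ::= y h]

S => SF => SFF => FhFF => tFFhFF => tyhFhFF => tyhtFFhFF => tyhtyhFhFF => tyhtyhyhhFF => tyhtyhyhhyhF => tyhtyhyhhyhyh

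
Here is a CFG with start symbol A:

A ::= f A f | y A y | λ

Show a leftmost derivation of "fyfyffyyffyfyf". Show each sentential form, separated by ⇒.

A ⇒ fAf ⇒ fyAyf ⇒ fyfAfyf ⇒ fyfyAyfyf ⇒ fyfyfAfyfyf ⇒ fyfyffAffyfyf ⇒ fyfyffyAyffyfyf ⇒ fyfyffyyffyfyf

A ⇒ fAf   [A ::= f A f]
fAf ⇒ fyAyf   [A ::= y A y]
fyAyf ⇒ fyfAfyf   [A ::= f A f]
fyfAfyf ⇒ fyfyAyfyf   [A ::= y A y]
fyfyAyfyf ⇒ fyfyfAfyfyf   [A ::= f A f]
fyfyfAfyfyf ⇒ fyfyffAffyfyf   [A ::= f A f]
fyfyffAffyfyf ⇒ fyfyffyAyffyfyf   [A ::= y A y]
fyfyffyAyffyfyf ⇒ fyfyffyyffyfyf   [A ::= λ]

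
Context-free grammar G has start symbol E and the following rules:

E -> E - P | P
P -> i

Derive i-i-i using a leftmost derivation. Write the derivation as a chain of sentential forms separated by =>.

E=>E-P=>E-P-P=>P-P-P=>i-P-P=>i-i-P=>i-i-i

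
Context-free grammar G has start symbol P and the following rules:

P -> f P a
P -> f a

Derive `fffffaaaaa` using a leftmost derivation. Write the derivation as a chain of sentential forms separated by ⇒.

P⇒fPa⇒ffPaa⇒fffPaaa⇒ffffPaaaa⇒fffffaaaaa

P ⇒ fPa   [P -> f P a]
fPa ⇒ ffPaa   [P -> f P a]
ffPaa ⇒ fffPaaa   [P -> f P a]
fffPaaa ⇒ ffffPaaaa   [P -> f P a]
ffffPaaaa ⇒ fffffaaaaa   [P -> f a]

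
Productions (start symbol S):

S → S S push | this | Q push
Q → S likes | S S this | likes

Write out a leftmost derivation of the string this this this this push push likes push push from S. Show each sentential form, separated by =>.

S => S S push => S S push S push => this S push S push => this Q push push S push => this S S this push push S push => this this S this push push S push => this this this this push push S push => this this this this push push Q push push => this this this this push push likes push push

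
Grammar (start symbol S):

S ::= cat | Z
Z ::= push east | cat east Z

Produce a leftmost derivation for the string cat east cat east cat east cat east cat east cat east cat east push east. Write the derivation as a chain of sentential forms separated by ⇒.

S ⇒ Z   [S ::= Z]
Z ⇒ cat east Z   [Z ::= cat east Z]
cat east Z ⇒ cat east cat east Z   [Z ::= cat east Z]
cat east cat east Z ⇒ cat east cat east cat east Z   [Z ::= cat east Z]
cat east cat east cat east Z ⇒ cat east cat east cat east cat east Z   [Z ::= cat east Z]
cat east cat east cat east cat east Z ⇒ cat east cat east cat east cat east cat east Z   [Z ::= cat east Z]
cat east cat east cat east cat east cat east Z ⇒ cat east cat east cat east cat east cat east cat east Z   [Z ::= cat east Z]
cat east cat east cat east cat east cat east cat east Z ⇒ cat east cat east cat east cat east cat east cat east cat east Z   [Z ::= cat east Z]
cat east cat east cat east cat east cat east cat east cat east Z ⇒ cat east cat east cat east cat east cat east cat east cat east push east   [Z ::= push east]

S ⇒ Z ⇒ cat east Z ⇒ cat east cat east Z ⇒ cat east cat east cat east Z ⇒ cat east cat east cat east cat east Z ⇒ cat east cat east cat east cat east cat east Z ⇒ cat east cat east cat east cat east cat east cat east Z ⇒ cat east cat east cat east cat east cat east cat east cat east Z ⇒ cat east cat east cat east cat east cat east cat east cat east push east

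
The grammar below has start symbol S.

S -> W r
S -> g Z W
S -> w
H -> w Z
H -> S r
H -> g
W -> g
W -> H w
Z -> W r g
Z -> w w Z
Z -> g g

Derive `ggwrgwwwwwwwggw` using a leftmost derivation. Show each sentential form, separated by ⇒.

S⇒gZW⇒gWrgW⇒gHwrgW⇒ggwrgW⇒ggwrgHw⇒ggwrgwZw⇒ggwrgwwwZw⇒ggwrgwwwwwZw⇒ggwrgwwwwwwwZw⇒ggwrgwwwwwwwggw

S ⇒ gZW   [S -> g Z W]
gZW ⇒ gWrgW   [Z -> W r g]
gWrgW ⇒ gHwrgW   [W -> H w]
gHwrgW ⇒ ggwrgW   [H -> g]
ggwrgW ⇒ ggwrgHw   [W -> H w]
ggwrgHw ⇒ ggwrgwZw   [H -> w Z]
ggwrgwZw ⇒ ggwrgwwwZw   [Z -> w w Z]
ggwrgwwwZw ⇒ ggwrgwwwwwZw   [Z -> w w Z]
ggwrgwwwwwZw ⇒ ggwrgwwwwwwwZw   [Z -> w w Z]
ggwrgwwwwwwwZw ⇒ ggwrgwwwwwwwggw   [Z -> g g]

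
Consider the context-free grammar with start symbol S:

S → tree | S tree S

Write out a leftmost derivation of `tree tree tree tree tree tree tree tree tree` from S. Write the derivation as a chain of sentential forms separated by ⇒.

S ⇒ S tree S   [S → S tree S]
S tree S ⇒ S tree S tree S   [S → S tree S]
S tree S tree S ⇒ S tree S tree S tree S   [S → S tree S]
S tree S tree S tree S ⇒ tree tree S tree S tree S   [S → tree]
tree tree S tree S tree S ⇒ tree tree S tree S tree S tree S   [S → S tree S]
tree tree S tree S tree S tree S ⇒ tree tree tree tree S tree S tree S   [S → tree]
tree tree tree tree S tree S tree S ⇒ tree tree tree tree tree tree S tree S   [S → tree]
tree tree tree tree tree tree S tree S ⇒ tree tree tree tree tree tree tree tree S   [S → tree]
tree tree tree tree tree tree tree tree S ⇒ tree tree tree tree tree tree tree tree tree   [S → tree]

S ⇒ S tree S ⇒ S tree S tree S ⇒ S tree S tree S tree S ⇒ tree tree S tree S tree S ⇒ tree tree S tree S tree S tree S ⇒ tree tree tree tree S tree S tree S ⇒ tree tree tree tree tree tree S tree S ⇒ tree tree tree tree tree tree tree tree S ⇒ tree tree tree tree tree tree tree tree tree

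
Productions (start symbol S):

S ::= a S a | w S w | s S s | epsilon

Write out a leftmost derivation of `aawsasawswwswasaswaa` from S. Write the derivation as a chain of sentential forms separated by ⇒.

S ⇒ aSa ⇒ aaSaa ⇒ aawSwaa ⇒ aawsSswaa ⇒ aawsaSaswaa ⇒ aawsasSsaswaa ⇒ aawsasaSasaswaa ⇒ aawsasawSwasaswaa ⇒ aawsasawsSswasaswaa ⇒ aawsasawswSwswasaswaa ⇒ aawsasawswwswasaswaa

S ⇒ aSa   [S ::= a S a]
aSa ⇒ aaSaa   [S ::= a S a]
aaSaa ⇒ aawSwaa   [S ::= w S w]
aawSwaa ⇒ aawsSswaa   [S ::= s S s]
aawsSswaa ⇒ aawsaSaswaa   [S ::= a S a]
aawsaSaswaa ⇒ aawsasSsaswaa   [S ::= s S s]
aawsasSsaswaa ⇒ aawsasaSasaswaa   [S ::= a S a]
aawsasaSasaswaa ⇒ aawsasawSwasaswaa   [S ::= w S w]
aawsasawSwasaswaa ⇒ aawsasawsSswasaswaa   [S ::= s S s]
aawsasawsSswasaswaa ⇒ aawsasawswSwswasaswaa   [S ::= w S w]
aawsasawswSwswasaswaa ⇒ aawsasawswwswasaswaa   [S ::= epsilon]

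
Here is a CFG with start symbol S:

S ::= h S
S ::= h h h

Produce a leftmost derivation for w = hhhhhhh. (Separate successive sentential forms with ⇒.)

S ⇒ hS   [S ::= h S]
hS ⇒ hhS   [S ::= h S]
hhS ⇒ hhhS   [S ::= h S]
hhhS ⇒ hhhhS   [S ::= h S]
hhhhS ⇒ hhhhhhh   [S ::= h h h]

S⇒hS⇒hhS⇒hhhS⇒hhhhS⇒hhhhhhh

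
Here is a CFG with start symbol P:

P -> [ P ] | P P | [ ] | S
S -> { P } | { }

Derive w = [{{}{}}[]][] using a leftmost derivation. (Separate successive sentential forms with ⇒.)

P ⇒ PP ⇒ [P]P ⇒ [PP]P ⇒ [SP]P ⇒ [{P}P]P ⇒ [{PP}P]P ⇒ [{SP}P]P ⇒ [{{}P}P]P ⇒ [{{}S}P]P ⇒ [{{}{}}P]P ⇒ [{{}{}}[]]P ⇒ [{{}{}}[]][]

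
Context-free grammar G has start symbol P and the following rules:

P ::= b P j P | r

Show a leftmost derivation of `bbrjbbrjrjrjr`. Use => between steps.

P => bPjP => bbPjPjP => bbrjPjP => bbrjbPjPjP => bbrjbbPjPjPjP => bbrjbbrjPjPjP => bbrjbbrjrjPjP => bbrjbbrjrjrjP => bbrjbbrjrjrjr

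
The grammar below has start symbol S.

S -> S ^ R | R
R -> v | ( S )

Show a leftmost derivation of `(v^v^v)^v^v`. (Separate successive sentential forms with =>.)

S => S^R   [S -> S ^ R]
S^R => S^R^R   [S -> S ^ R]
S^R^R => R^R^R   [S -> R]
R^R^R => (S)^R^R   [R -> ( S )]
(S)^R^R => (S^R)^R^R   [S -> S ^ R]
(S^R)^R^R => (S^R^R)^R^R   [S -> S ^ R]
(S^R^R)^R^R => (R^R^R)^R^R   [S -> R]
(R^R^R)^R^R => (v^R^R)^R^R   [R -> v]
(v^R^R)^R^R => (v^v^R)^R^R   [R -> v]
(v^v^R)^R^R => (v^v^v)^R^R   [R -> v]
(v^v^v)^R^R => (v^v^v)^v^R   [R -> v]
(v^v^v)^v^R => (v^v^v)^v^v   [R -> v]

S=>S^R=>S^R^R=>R^R^R=>(S)^R^R=>(S^R)^R^R=>(S^R^R)^R^R=>(R^R^R)^R^R=>(v^R^R)^R^R=>(v^v^R)^R^R=>(v^v^v)^R^R=>(v^v^v)^v^R=>(v^v^v)^v^v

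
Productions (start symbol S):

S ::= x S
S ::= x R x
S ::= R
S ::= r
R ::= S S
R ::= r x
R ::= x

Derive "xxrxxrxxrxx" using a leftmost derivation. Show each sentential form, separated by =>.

S => xS   [S ::= x S]
xS => xxRx   [S ::= x R x]
xxRx => xxSSx   [R ::= S S]
xxSSx => xxrSx   [S ::= r]
xxrSx => xxrxSx   [S ::= x S]
xxrxSx => xxrxRx   [S ::= R]
xxrxRx => xxrxSSx   [R ::= S S]
xxrxSSx => xxrxxRxSx   [S ::= x R x]
xxrxxRxSx => xxrxxrxxSx   [R ::= r x]
xxrxxrxxSx => xxrxxrxxRx   [S ::= R]
xxrxxrxxRx => xxrxxrxxrxx   [R ::= r x]

S=>xS=>xxRx=>xxSSx=>xxrSx=>xxrxSx=>xxrxRx=>xxrxSSx=>xxrxxRxSx=>xxrxxrxxSx=>xxrxxrxxRx=>xxrxxrxxrxx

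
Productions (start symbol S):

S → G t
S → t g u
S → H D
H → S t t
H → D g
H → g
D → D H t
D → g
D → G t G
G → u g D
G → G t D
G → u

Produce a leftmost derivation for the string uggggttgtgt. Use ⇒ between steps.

S ⇒ Gt ⇒ GtDt ⇒ GtDtDt ⇒ ugDtDtDt ⇒ ugDHttDtDt ⇒ uggHttDtDt ⇒ uggDgttDtDt ⇒ uggggttDtDt ⇒ uggggttgtDt ⇒ uggggttgtgt

S ⇒ Gt   [S → G t]
Gt ⇒ GtDt   [G → G t D]
GtDt ⇒ GtDtDt   [G → G t D]
GtDtDt ⇒ ugDtDtDt   [G → u g D]
ugDtDtDt ⇒ ugDHttDtDt   [D → D H t]
ugDHttDtDt ⇒ uggHttDtDt   [D → g]
uggHttDtDt ⇒ uggDgttDtDt   [H → D g]
uggDgttDtDt ⇒ uggggttDtDt   [D → g]
uggggttDtDt ⇒ uggggttgtDt   [D → g]
uggggttgtDt ⇒ uggggttgtgt   [D → g]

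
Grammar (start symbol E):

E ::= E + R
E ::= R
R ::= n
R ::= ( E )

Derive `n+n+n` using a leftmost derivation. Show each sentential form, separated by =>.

E => E+R   [E ::= E + R]
E+R => E+R+R   [E ::= E + R]
E+R+R => R+R+R   [E ::= R]
R+R+R => n+R+R   [R ::= n]
n+R+R => n+n+R   [R ::= n]
n+n+R => n+n+n   [R ::= n]

E => E+R => E+R+R => R+R+R => n+R+R => n+n+R => n+n+n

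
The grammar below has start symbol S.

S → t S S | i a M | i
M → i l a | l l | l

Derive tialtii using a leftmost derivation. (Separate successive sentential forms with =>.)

S => tSS   [S → t S S]
tSS => tiaMS   [S → i a M]
tiaMS => tialS   [M → l]
tialS => tialtSS   [S → t S S]
tialtSS => tialtiS   [S → i]
tialtiS => tialtii   [S → i]

S=>tSS=>tiaMS=>tialS=>tialtSS=>tialtiS=>tialtii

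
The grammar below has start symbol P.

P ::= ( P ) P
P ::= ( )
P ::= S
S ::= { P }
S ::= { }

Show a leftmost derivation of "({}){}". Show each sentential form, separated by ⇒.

P ⇒ (P)P ⇒ (S)P ⇒ ({})P ⇒ ({})S ⇒ ({}){}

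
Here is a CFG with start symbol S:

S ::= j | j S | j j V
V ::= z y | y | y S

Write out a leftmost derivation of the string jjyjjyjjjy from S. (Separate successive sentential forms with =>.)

S=>jjV=>jjyS=>jjyjjV=>jjyjjyS=>jjyjjyjS=>jjyjjyjjjV=>jjyjjyjjjy

S => jjV   [S ::= j j V]
jjV => jjyS   [V ::= y S]
jjyS => jjyjjV   [S ::= j j V]
jjyjjV => jjyjjyS   [V ::= y S]
jjyjjyS => jjyjjyjS   [S ::= j S]
jjyjjyjS => jjyjjyjjjV   [S ::= j j V]
jjyjjyjjjV => jjyjjyjjjy   [V ::= y]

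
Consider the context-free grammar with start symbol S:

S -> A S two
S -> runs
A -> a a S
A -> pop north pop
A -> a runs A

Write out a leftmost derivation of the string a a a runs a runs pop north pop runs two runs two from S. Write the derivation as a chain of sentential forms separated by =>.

S => A S two => a a S S two => a a A S two S two => a a a runs A S two S two => a a a runs a runs A S two S two => a a a runs a runs pop north pop S two S two => a a a runs a runs pop north pop runs two S two => a a a runs a runs pop north pop runs two runs two

S => A S two   [S -> A S two]
A S two => a a S S two   [A -> a a S]
a a S S two => a a A S two S two   [S -> A S two]
a a A S two S two => a a a runs A S two S two   [A -> a runs A]
a a a runs A S two S two => a a a runs a runs A S two S two   [A -> a runs A]
a a a runs a runs A S two S two => a a a runs a runs pop north pop S two S two   [A -> pop north pop]
a a a runs a runs pop north pop S two S two => a a a runs a runs pop north pop runs two S two   [S -> runs]
a a a runs a runs pop north pop runs two S two => a a a runs a runs pop north pop runs two runs two   [S -> runs]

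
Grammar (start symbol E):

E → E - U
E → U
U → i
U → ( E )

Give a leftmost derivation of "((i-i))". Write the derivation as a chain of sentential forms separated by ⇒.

E⇒U⇒(E)⇒(U)⇒((E))⇒((E-U))⇒((U-U))⇒((i-U))⇒((i-i))

E ⇒ U   [E → U]
U ⇒ (E)   [U → ( E )]
(E) ⇒ (U)   [E → U]
(U) ⇒ ((E))   [U → ( E )]
((E)) ⇒ ((E-U))   [E → E - U]
((E-U)) ⇒ ((U-U))   [E → U]
((U-U)) ⇒ ((i-U))   [U → i]
((i-U)) ⇒ ((i-i))   [U → i]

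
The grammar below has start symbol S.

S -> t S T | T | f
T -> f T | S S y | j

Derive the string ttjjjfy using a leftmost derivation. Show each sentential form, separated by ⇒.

S ⇒ T ⇒ SSy ⇒ tSTSy ⇒ ttSTTSy ⇒ ttTTTSy ⇒ ttjTTSy ⇒ ttjjTSy ⇒ ttjjjSy ⇒ ttjjjfy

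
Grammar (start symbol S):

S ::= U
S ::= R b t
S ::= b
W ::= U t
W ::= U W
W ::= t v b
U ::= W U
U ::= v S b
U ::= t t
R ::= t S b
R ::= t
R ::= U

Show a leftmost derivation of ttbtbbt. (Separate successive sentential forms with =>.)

S => Rbt => tSbbt => tRbtbbt => ttbtbbt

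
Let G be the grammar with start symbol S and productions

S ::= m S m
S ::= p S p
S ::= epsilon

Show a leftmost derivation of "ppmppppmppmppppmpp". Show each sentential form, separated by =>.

S => pSp => ppSpp => ppmSmpp => ppmpSpmpp => ppmppSppmpp => ppmpppSpppmpp => ppmppppSppppmpp => ppmppppmSmppppmpp => ppmppppmpSpmppppmpp => ppmppppmppmppppmpp

S => pSp   [S ::= p S p]
pSp => ppSpp   [S ::= p S p]
ppSpp => ppmSmpp   [S ::= m S m]
ppmSmpp => ppmpSpmpp   [S ::= p S p]
ppmpSpmpp => ppmppSppmpp   [S ::= p S p]
ppmppSppmpp => ppmpppSpppmpp   [S ::= p S p]
ppmpppSpppmpp => ppmppppSppppmpp   [S ::= p S p]
ppmppppSppppmpp => ppmppppmSmppppmpp   [S ::= m S m]
ppmppppmSmppppmpp => ppmppppmpSpmppppmpp   [S ::= p S p]
ppmppppmpSpmppppmpp => ppmppppmppmppppmpp   [S ::= epsilon]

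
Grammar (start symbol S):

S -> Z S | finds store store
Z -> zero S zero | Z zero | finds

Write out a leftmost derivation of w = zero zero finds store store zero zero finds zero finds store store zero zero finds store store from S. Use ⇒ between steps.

S ⇒ Z S ⇒ Z zero S ⇒ zero S zero zero S ⇒ zero Z S zero zero S ⇒ zero Z zero S zero zero S ⇒ zero zero S zero zero S zero zero S ⇒ zero zero finds store store zero zero S zero zero S ⇒ zero zero finds store store zero zero Z S zero zero S ⇒ zero zero finds store store zero zero Z zero S zero zero S ⇒ zero zero finds store store zero zero finds zero S zero zero S ⇒ zero zero finds store store zero zero finds zero finds store store zero zero S ⇒ zero zero finds store store zero zero finds zero finds store store zero zero finds store store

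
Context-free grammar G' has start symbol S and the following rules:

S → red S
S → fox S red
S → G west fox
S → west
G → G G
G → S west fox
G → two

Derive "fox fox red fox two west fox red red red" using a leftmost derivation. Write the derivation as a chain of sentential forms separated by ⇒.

S ⇒ fox S red ⇒ fox fox S red red ⇒ fox fox red S red red ⇒ fox fox red fox S red red red ⇒ fox fox red fox G west fox red red red ⇒ fox fox red fox two west fox red red red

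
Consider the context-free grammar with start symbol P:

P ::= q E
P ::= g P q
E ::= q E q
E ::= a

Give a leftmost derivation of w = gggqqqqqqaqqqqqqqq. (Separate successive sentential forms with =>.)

P=>gPq=>ggPqq=>gggPqqq=>gggqEqqq=>gggqqEqqqq=>gggqqqEqqqqq=>gggqqqqEqqqqqq=>gggqqqqqEqqqqqqq=>gggqqqqqqEqqqqqqqq=>gggqqqqqqaqqqqqqqq

P => gPq   [P ::= g P q]
gPq => ggPqq   [P ::= g P q]
ggPqq => gggPqqq   [P ::= g P q]
gggPqqq => gggqEqqq   [P ::= q E]
gggqEqqq => gggqqEqqqq   [E ::= q E q]
gggqqEqqqq => gggqqqEqqqqq   [E ::= q E q]
gggqqqEqqqqq => gggqqqqEqqqqqq   [E ::= q E q]
gggqqqqEqqqqqq => gggqqqqqEqqqqqqq   [E ::= q E q]
gggqqqqqEqqqqqqq => gggqqqqqqEqqqqqqqq   [E ::= q E q]
gggqqqqqqEqqqqqqqq => gggqqqqqqaqqqqqqqq   [E ::= a]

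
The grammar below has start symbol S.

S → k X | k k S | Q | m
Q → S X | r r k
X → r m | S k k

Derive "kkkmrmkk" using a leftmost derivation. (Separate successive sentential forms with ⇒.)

S ⇒ kkS ⇒ kkkX ⇒ kkkSkk ⇒ kkkQkk ⇒ kkkSXkk ⇒ kkkmXkk ⇒ kkkmrmkk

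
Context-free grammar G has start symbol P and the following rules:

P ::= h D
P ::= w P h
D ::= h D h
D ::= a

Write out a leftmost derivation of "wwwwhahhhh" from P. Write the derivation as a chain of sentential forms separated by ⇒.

P ⇒ wPh ⇒ wwPhh ⇒ wwwPhhh ⇒ wwwwPhhhh ⇒ wwwwhDhhhh ⇒ wwwwhahhhh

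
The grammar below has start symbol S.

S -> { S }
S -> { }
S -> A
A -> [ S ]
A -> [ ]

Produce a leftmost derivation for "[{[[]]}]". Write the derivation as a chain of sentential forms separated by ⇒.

S ⇒ A   [S -> A]
A ⇒ [S]   [A -> [ S ]]
[S] ⇒ [{S}]   [S -> { S }]
[{S}] ⇒ [{A}]   [S -> A]
[{A}] ⇒ [{[S]}]   [A -> [ S ]]
[{[S]}] ⇒ [{[A]}]   [S -> A]
[{[A]}] ⇒ [{[[]]}]   [A -> [ ]]

S ⇒ A ⇒ [S] ⇒ [{S}] ⇒ [{A}] ⇒ [{[S]}] ⇒ [{[A]}] ⇒ [{[[]]}]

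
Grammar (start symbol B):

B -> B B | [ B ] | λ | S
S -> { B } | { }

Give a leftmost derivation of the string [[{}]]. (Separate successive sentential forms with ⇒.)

B ⇒ [B]   [B -> [ B ]]
[B] ⇒ [BB]   [B -> B B]
[BB] ⇒ [[B]B]   [B -> [ B ]]
[[B]B] ⇒ [[BB]B]   [B -> B B]
[[BB]B] ⇒ [[BBB]B]   [B -> B B]
[[BBB]B] ⇒ [[BBBB]B]   [B -> B B]
[[BBBB]B] ⇒ [[BBBBB]B]   [B -> B B]
[[BBBBB]B] ⇒ [[SBBBB]B]   [B -> S]
[[SBBBB]B] ⇒ [[{}BBBB]B]   [S -> { }]
[[{}BBBB]B] ⇒ [[{}BBB]B]   [B -> λ]
[[{}BBB]B] ⇒ [[{}BB]B]   [B -> λ]
[[{}BB]B] ⇒ [[{}B]B]   [B -> λ]
[[{}B]B] ⇒ [[{}]B]   [B -> λ]
[[{}]B] ⇒ [[{}]]   [B -> λ]

B ⇒ [B] ⇒ [BB] ⇒ [[B]B] ⇒ [[BB]B] ⇒ [[BBB]B] ⇒ [[BBBB]B] ⇒ [[BBBBB]B] ⇒ [[SBBBB]B] ⇒ [[{}BBBB]B] ⇒ [[{}BBB]B] ⇒ [[{}BB]B] ⇒ [[{}B]B] ⇒ [[{}]B] ⇒ [[{}]]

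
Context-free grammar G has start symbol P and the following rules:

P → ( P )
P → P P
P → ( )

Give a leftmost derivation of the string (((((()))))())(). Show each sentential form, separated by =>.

P=>PP=>(P)P=>(PP)P=>((P)P)P=>(((P))P)P=>((((P)))P)P=>(((((P))))P)P=>(((((()))))P)P=>(((((()))))())P=>(((((()))))())()

P => PP   [P → P P]
PP => (P)P   [P → ( P )]
(P)P => (PP)P   [P → P P]
(PP)P => ((P)P)P   [P → ( P )]
((P)P)P => (((P))P)P   [P → ( P )]
(((P))P)P => ((((P)))P)P   [P → ( P )]
((((P)))P)P => (((((P))))P)P   [P → ( P )]
(((((P))))P)P => (((((()))))P)P   [P → ( )]
(((((()))))P)P => (((((()))))())P   [P → ( )]
(((((()))))())P => (((((()))))())()   [P → ( )]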